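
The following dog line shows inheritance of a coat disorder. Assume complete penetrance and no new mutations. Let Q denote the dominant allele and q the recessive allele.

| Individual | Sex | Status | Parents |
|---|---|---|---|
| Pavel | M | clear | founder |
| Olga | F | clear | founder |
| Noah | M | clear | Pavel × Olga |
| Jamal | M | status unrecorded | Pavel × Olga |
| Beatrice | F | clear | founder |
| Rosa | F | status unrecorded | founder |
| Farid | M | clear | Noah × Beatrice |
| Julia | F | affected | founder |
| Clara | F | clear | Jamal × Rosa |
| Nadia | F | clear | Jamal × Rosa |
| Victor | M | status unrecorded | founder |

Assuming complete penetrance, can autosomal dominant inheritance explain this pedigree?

Yes

A consistent assignment under autosomal dominant exists: Pavel qq, Olga qq, Noah qq, Jamal qq, Beatrice qq, Rosa Qq, Farid qq, Julia QQ, Clara qq, Nadia qq, Victor QQ.
In this assignment every recorded phenotype matches its genotype and every non-founder's genotype is obtainable from its parents' genotypes, so the pedigree is consistent.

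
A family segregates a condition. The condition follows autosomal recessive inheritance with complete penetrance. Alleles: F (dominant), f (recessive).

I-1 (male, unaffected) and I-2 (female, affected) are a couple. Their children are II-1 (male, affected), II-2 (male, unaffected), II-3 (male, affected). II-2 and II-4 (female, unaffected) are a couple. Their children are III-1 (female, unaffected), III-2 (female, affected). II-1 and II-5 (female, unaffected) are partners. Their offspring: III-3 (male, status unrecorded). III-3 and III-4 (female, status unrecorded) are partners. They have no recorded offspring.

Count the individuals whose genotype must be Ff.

3

Obligate heterozygotes: I-1 is unaffected so carries F and passed f to II-1 (ff), so I-1 is Ff; II-2 is unaffected so carries F and received f from I-2 (ff), so II-2 is Ff; II-4 is unaffected so carries F and passed f to III-2 (ff), so II-4 is Ff.
Every other individual is either homozygous by phenotype or has at least one consistent homozygous assignment, so the count is 3.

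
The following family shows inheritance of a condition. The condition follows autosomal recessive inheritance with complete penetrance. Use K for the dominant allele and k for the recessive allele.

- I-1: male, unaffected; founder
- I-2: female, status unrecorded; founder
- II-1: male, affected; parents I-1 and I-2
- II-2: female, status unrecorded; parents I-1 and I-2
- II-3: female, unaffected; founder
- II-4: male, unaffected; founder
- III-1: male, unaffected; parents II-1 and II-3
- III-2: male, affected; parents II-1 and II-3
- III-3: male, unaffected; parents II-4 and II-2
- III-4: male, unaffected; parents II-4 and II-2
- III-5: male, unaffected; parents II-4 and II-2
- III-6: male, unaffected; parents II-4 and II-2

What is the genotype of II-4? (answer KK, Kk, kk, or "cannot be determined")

cannot be determined

II-4's phenotype allows KK or Kk, and no parent or child forces a single allele at both positions; consistent genotype assignments exist with II-4 as KK or Kk.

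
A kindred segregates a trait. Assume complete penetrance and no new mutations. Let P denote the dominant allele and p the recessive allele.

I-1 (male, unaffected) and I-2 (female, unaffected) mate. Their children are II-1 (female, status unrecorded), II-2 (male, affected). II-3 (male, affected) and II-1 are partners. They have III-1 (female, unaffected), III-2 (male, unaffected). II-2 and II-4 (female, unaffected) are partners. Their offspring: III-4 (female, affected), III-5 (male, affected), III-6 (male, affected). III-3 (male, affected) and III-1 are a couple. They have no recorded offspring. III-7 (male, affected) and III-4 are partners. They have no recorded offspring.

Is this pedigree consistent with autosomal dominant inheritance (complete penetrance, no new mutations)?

Under autosomal dominant, II-2 (affected, male) cannot arise from I-1 (unaffected) × I-2 (unaffected).

No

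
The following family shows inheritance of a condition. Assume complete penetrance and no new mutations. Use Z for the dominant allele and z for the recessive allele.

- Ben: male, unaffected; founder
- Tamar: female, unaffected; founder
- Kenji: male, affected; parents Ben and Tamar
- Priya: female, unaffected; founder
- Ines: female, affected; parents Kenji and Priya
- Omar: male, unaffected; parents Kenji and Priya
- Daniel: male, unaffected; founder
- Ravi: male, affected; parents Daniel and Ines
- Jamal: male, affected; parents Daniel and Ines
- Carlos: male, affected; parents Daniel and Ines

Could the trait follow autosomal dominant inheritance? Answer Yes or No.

No

Under autosomal dominant, Kenji (affected, male) cannot arise from Ben (unaffected) × Tamar (unaffected).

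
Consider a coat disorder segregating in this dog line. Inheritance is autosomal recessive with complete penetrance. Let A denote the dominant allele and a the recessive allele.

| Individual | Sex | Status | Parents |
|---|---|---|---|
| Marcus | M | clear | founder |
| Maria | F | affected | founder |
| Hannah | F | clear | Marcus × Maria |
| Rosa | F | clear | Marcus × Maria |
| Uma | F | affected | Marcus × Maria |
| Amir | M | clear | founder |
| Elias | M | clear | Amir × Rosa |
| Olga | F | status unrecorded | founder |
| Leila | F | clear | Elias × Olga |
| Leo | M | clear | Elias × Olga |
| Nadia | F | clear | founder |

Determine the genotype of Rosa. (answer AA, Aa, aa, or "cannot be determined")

From phenotype alone, Rosa is AA or Aa.
Rosa is clear so carries A and received a from Maria (aa), so Rosa is Aa.

Aa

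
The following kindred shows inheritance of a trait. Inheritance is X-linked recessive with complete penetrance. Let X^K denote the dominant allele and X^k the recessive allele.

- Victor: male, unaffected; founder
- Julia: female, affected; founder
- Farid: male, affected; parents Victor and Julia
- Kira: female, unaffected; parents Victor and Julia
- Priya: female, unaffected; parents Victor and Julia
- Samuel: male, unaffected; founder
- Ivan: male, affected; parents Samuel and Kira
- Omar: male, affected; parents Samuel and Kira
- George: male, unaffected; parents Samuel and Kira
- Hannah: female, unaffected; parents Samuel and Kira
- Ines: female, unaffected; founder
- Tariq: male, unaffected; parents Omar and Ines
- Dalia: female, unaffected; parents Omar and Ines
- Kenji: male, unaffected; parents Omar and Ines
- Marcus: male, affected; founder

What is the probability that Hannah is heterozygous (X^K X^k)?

1/2

Samuel is unaffected, so Samuel is X^K Y.
Kira is unaffected so carries K and received k from Julia (X^k X^k), so Kira is X^K X^k.
Their cross gives offspring ratios 1/2 X^K X^K : 1/2 X^K X^k. Conditioning on Hannah being unaffected, P(X^K X^k) = 1/2 / 1 = 1/2.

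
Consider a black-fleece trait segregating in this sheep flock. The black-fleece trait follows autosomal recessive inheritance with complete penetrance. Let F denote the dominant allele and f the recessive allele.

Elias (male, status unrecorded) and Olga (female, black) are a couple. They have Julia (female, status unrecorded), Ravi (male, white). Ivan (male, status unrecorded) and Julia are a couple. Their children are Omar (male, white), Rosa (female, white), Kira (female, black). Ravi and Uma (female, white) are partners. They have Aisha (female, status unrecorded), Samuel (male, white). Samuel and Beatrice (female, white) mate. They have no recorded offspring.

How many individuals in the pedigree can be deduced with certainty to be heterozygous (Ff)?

Obligate heterozygotes: Ravi is white so carries F and received f from Olga (ff), so Ravi is Ff.
Every other individual is either homozygous by phenotype or has at least one consistent homozygous assignment, so the count is 1.

1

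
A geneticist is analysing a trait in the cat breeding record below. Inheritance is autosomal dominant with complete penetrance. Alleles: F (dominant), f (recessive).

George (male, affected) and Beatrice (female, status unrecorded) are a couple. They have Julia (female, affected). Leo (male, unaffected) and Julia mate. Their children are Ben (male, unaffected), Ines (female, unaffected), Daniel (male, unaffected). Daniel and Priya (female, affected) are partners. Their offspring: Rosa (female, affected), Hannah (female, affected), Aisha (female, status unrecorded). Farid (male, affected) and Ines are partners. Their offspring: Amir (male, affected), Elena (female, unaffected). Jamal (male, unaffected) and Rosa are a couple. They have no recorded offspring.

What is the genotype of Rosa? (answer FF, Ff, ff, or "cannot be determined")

Ff

From phenotype alone, Rosa is FF or Ff.
Rosa is affected so carries F and received f from Daniel (ff), so Rosa is Ff.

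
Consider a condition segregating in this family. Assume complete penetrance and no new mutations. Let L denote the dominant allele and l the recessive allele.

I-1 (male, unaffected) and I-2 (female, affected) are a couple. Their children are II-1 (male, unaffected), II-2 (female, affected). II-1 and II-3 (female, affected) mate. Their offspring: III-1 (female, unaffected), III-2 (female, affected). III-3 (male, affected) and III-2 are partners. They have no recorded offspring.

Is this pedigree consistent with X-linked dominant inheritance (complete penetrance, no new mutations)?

A consistent assignment under X-linked dominant exists: I-1 X^l Y, I-2 X^L X^l, II-1 X^l Y, II-2 X^L X^l, II-3 X^L X^l, III-1 X^l X^l, III-2 X^L X^l, III-3 X^L Y.
In this assignment every recorded phenotype matches its genotype and every non-founder's genotype is obtainable from its parents' genotypes, so the pedigree is consistent.

Yes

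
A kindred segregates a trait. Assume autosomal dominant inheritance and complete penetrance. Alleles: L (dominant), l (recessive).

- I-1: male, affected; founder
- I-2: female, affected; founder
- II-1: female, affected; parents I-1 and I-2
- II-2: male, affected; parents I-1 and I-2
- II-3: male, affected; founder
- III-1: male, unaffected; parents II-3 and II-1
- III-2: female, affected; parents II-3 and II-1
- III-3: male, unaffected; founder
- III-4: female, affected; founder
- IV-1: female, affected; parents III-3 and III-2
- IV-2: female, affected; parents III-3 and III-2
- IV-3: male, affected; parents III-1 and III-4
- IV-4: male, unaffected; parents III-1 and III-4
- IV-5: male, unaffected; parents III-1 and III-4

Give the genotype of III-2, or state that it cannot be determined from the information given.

III-2's phenotype allows LL or Ll, and no parent or child forces a single allele at both positions; consistent genotype assignments exist with III-2 as LL or Ll.

cannot be determined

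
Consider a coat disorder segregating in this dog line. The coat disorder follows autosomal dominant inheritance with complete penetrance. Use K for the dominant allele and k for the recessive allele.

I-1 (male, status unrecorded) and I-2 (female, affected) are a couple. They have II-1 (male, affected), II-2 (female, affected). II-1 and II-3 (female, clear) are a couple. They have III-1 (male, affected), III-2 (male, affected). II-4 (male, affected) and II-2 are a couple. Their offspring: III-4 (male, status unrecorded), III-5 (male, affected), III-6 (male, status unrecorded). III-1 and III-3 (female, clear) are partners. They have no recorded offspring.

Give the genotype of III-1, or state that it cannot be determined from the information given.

Kk

From phenotype alone, III-1 is KK or Kk.
III-1 is affected so carries K and received k from II-3 (kk), so III-1 is Kk.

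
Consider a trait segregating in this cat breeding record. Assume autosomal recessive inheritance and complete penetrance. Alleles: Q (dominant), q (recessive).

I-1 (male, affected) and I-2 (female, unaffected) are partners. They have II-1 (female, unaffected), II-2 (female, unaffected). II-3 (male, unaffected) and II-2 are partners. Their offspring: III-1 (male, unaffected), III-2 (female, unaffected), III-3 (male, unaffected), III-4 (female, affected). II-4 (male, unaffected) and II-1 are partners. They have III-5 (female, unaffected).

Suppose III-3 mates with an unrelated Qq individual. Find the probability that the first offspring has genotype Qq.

II-3 is unaffected so carries Q and passed q to III-4 (qq), so II-3 is Qq.
II-2 is unaffected so carries Q and received q from I-1 (qq), so II-2 is Qq.
III-3 is an unaffected offspring of II-3 (Qq) × II-2 (Qq), whose cross gives 1/4 QQ : 1/2 Qq : 1/4 qq; conditioning on being unaffected, III-3 is QQ with probability 1/3, Qq with probability 2/3.
Summing over parental genotype combinations, P(offspring has genotype Qq) = 1/3·1/2 + 2/3·1/2 = 1/2.

1/2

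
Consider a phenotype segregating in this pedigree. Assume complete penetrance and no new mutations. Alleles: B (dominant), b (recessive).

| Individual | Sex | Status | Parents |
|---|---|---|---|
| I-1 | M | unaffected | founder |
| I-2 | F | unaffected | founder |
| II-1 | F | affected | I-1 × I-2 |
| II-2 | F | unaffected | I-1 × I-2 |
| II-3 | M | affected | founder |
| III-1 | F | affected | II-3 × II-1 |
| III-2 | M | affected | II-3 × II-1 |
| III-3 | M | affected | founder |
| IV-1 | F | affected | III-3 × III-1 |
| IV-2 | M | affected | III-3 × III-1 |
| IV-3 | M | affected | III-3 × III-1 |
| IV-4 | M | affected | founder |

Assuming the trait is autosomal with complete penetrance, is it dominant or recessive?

recessive

I-1 and I-2 are both unaffected yet have an affected child II-1. Under dominance, an affected child requires at least one affected parent, so the trait cannot be dominant.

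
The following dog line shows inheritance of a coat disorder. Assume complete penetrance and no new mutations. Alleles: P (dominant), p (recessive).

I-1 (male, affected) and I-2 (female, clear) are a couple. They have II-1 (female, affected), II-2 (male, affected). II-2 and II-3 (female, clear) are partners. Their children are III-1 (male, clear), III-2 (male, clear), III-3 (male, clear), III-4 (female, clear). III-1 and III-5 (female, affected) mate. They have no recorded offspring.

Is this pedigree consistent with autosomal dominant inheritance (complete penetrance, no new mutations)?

A consistent assignment under autosomal dominant exists: I-1 PP, I-2 pp, II-1 Pp, II-2 Pp, II-3 pp, III-1 pp, III-2 pp, III-3 pp, III-4 pp, III-5 PP.
In this assignment every recorded phenotype matches its genotype and every non-founder's genotype is obtainable from its parents' genotypes, so the pedigree is consistent.

Yes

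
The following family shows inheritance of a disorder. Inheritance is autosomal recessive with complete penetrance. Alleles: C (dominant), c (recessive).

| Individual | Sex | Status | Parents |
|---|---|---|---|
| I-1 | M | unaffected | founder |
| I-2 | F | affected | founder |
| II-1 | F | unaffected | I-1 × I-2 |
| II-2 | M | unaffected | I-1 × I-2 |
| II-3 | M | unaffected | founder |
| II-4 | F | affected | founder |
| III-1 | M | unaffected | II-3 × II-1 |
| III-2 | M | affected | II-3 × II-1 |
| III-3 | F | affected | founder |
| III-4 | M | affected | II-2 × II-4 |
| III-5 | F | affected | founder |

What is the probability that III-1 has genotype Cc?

II-3 is unaffected so carries C and passed c to III-2 (cc), so II-3 is Cc.
II-1 is unaffected so carries C and received c from I-2 (cc), so II-1 is Cc.
Their cross gives offspring ratios 1/4 CC : 1/2 Cc : 1/4 cc. Conditioning on III-1 being unaffected, P(Cc) = 1/2 / 3/4 = 2/3.

2/3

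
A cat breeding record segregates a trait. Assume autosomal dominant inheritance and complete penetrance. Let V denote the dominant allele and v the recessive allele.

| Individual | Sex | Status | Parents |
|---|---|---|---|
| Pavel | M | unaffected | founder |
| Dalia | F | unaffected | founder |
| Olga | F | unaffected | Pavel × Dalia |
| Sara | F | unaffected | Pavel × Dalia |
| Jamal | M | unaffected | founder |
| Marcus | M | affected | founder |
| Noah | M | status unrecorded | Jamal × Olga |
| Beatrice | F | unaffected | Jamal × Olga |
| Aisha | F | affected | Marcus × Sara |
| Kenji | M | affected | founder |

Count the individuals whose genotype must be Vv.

Obligate heterozygotes: Aisha is affected so carries V and received v from Sara (vv), so Aisha is Vv.
Every other individual is either homozygous by phenotype or has at least one consistent homozygous assignment, so the count is 1.

1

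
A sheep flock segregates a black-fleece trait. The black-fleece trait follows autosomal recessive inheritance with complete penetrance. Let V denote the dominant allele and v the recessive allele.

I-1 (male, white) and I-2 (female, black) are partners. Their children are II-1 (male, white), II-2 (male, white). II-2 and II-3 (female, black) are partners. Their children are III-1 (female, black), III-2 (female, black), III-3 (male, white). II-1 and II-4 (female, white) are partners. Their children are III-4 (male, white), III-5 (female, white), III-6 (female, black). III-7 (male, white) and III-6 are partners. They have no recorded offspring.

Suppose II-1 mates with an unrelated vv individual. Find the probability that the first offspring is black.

II-1 is white so carries V and received v from I-2 (vv), so II-1 is Vv.
The cross gives 1/2 Vv : 1/2 vv, so P(offspring is black) = 1/2.

1/2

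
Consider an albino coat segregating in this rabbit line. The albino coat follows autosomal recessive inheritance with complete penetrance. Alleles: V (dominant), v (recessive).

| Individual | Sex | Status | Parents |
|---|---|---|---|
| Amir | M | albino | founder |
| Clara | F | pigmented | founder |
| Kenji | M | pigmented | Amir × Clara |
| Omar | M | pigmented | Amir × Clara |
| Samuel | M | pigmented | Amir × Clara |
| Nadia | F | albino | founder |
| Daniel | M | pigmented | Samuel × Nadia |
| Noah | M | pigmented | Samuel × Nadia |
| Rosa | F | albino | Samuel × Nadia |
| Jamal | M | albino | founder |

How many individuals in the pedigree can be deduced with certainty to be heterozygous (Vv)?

Obligate heterozygotes: Kenji is pigmented so carries V and received v from Amir (vv), so Kenji is Vv; Omar is pigmented so carries V and received v from Amir (vv), so Omar is Vv; Samuel is pigmented so carries V and received v from Amir (vv), so Samuel is Vv; Daniel is pigmented so carries V and received v from Nadia (vv), so Daniel is Vv; Noah is pigmented so carries V and received v from Nadia (vv), so Noah is Vv.
Every other individual is either homozygous by phenotype or has at least one consistent homozygous assignment, so the count is 5.

5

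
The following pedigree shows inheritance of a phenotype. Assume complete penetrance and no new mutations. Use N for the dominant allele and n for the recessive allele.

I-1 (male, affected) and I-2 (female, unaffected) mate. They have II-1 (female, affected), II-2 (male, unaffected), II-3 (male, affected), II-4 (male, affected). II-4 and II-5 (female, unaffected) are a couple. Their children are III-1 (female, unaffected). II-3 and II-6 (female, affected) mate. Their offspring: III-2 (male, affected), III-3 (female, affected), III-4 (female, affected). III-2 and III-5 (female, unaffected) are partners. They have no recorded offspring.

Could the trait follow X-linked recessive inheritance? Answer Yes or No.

Yes

A consistent assignment under X-linked recessive exists: I-1 X^n Y, I-2 X^N X^n, II-1 X^n X^n, II-2 X^N Y, II-3 X^n Y, II-4 X^n Y, II-5 X^N X^N, II-6 X^n X^n, III-1 X^N X^n, III-2 X^n Y, III-3 X^n X^n, III-4 X^n X^n, III-5 X^N X^N.
In this assignment every recorded phenotype matches its genotype and every non-founder's genotype is obtainable from its parents' genotypes, so the pedigree is consistent.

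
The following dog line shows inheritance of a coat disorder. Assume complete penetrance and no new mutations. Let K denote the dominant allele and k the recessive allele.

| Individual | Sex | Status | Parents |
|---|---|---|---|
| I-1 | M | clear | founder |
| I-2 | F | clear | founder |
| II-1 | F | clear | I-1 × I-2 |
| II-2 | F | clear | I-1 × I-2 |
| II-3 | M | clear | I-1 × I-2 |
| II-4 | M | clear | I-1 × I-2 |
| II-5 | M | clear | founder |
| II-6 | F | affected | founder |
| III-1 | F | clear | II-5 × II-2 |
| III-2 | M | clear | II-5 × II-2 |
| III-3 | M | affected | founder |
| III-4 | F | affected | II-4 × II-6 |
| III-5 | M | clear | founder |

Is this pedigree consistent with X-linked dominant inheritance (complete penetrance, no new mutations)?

Yes

A consistent assignment under X-linked dominant exists: I-1 X^k Y, I-2 X^k X^k, II-1 X^k X^k, II-2 X^k X^k, II-3 X^k Y, II-4 X^k Y, II-5 X^k Y, II-6 X^K X^K, III-1 X^k X^k, III-2 X^k Y, III-3 X^K Y, III-4 X^K X^k, III-5 X^k Y.
In this assignment every recorded phenotype matches its genotype and every non-founder's genotype is obtainable from its parents' genotypes, so the pedigree is consistent.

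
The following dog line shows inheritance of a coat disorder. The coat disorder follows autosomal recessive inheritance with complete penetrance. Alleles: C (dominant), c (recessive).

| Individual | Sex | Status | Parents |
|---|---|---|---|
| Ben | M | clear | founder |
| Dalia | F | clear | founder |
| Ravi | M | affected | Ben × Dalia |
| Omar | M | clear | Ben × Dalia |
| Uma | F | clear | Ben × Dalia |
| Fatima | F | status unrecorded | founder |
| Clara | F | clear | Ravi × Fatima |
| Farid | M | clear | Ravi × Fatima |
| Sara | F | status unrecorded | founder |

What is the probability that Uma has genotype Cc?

2/3

Ben is clear so carries C and passed c to Ravi (cc), so Ben is Cc.
Dalia is clear so carries C and passed c to Ravi (cc), so Dalia is Cc.
Their cross gives offspring ratios 1/4 CC : 1/2 Cc : 1/4 cc. Conditioning on Uma being clear, P(Cc) = 1/2 / 3/4 = 2/3.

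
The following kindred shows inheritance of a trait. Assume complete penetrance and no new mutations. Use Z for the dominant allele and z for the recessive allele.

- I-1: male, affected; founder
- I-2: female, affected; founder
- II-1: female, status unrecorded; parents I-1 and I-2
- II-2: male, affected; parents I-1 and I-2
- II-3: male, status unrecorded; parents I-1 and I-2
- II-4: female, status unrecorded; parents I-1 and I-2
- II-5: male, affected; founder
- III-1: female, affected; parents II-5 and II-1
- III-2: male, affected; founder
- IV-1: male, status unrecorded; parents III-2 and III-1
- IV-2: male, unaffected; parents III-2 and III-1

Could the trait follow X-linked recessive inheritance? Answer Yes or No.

Under X-linked recessive, IV-2 (unaffected, male) cannot arise from III-2 (affected) × III-1 (affected).

No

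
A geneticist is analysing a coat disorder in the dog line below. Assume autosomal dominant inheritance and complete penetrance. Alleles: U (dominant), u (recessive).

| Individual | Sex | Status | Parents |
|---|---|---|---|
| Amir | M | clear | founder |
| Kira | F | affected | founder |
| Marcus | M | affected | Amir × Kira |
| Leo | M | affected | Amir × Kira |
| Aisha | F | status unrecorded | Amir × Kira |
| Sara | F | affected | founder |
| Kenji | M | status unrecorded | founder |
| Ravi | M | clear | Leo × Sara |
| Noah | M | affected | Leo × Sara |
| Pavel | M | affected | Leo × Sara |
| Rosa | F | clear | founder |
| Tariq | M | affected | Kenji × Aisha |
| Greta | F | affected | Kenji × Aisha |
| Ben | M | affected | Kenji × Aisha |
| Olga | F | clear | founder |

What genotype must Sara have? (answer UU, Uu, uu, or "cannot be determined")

Uu

From phenotype alone, Sara is UU or Uu.
Sara is affected so carries U and passed u to Ravi (uu), so Sara is Uu.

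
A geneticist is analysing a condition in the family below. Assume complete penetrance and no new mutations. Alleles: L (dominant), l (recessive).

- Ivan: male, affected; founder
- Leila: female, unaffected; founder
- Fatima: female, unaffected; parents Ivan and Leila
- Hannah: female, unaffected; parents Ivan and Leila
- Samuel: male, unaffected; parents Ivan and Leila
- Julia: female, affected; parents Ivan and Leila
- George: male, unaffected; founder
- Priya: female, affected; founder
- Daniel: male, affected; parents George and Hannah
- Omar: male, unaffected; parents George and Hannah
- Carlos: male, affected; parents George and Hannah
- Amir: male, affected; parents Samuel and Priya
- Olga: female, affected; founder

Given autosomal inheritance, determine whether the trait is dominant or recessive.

George and Hannah are both unaffected yet have an affected child Daniel. Under dominance, an affected child requires at least one affected parent, so the trait cannot be dominant.

recessive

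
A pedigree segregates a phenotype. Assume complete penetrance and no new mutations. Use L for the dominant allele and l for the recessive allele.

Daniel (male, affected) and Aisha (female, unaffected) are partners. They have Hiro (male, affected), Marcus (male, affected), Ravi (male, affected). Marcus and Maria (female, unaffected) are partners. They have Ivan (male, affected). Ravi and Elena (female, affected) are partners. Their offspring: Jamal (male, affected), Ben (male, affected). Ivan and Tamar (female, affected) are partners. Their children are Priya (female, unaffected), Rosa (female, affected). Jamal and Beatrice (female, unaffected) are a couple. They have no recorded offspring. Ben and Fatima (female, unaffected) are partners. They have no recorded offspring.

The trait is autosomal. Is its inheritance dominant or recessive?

dominant

Ivan and Tamar are both affected yet have an unaffected child Priya. Under a recessive model two affected parents are homozygous and every child would be affected, so the trait cannot be recessive.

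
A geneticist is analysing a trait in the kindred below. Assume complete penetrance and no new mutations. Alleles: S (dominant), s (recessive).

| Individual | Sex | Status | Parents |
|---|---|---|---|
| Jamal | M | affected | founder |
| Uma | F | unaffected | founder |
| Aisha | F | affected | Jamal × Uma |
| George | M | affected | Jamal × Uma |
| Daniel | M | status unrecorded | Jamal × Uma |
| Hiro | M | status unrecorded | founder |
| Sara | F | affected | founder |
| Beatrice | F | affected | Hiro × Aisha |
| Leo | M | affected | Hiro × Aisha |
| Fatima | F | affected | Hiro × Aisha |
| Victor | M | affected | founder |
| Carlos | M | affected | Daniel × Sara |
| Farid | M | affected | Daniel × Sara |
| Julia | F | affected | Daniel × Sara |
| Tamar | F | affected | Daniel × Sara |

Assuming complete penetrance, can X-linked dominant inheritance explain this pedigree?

Under X-linked dominant, George (affected, male) cannot arise from Jamal (affected) × Uma (unaffected).

No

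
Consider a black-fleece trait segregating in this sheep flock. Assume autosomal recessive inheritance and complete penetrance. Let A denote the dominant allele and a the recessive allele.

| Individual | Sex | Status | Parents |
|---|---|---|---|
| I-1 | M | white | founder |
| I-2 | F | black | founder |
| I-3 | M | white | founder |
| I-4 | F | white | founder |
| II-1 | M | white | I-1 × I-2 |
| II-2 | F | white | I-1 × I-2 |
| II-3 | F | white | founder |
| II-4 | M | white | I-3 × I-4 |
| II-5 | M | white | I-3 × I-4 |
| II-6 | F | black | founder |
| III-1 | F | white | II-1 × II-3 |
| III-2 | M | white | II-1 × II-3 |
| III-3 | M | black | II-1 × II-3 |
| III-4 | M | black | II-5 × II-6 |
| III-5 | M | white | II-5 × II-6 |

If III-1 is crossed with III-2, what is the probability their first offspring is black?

II-1 is white so carries A and received a from I-2 (aa), so II-1 is Aa.
II-3 is white so carries A and passed a to III-3 (aa), so II-3 is Aa.
III-1 is a white offspring of II-1 (Aa) × II-3 (Aa), whose cross gives 1/4 AA : 1/2 Aa : 1/4 aa; conditioning on being white, III-1 is AA with probability 1/3, Aa with probability 2/3.
III-2 is a white offspring of II-1 (Aa) × II-3 (Aa), whose cross gives 1/4 AA : 1/2 Aa : 1/4 aa; conditioning on being white, III-2 is AA with probability 1/3, Aa with probability 2/3.
Summing over parental genotype combinations, P(offspring is black) = 4/9·1/4 = 1/9.

1/9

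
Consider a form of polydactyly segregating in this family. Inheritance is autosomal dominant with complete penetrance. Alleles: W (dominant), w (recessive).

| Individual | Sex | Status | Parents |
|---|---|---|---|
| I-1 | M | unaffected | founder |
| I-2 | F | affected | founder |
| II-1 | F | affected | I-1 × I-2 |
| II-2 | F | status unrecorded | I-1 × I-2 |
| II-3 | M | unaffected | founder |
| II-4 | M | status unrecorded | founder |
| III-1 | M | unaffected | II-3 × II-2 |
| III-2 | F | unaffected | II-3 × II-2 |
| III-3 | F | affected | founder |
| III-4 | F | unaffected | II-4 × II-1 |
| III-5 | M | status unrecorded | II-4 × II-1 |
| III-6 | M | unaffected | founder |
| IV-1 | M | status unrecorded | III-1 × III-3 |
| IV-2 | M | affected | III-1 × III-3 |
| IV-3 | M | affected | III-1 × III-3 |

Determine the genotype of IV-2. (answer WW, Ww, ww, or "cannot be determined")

From phenotype alone, IV-2 is WW or Ww.
IV-2 is affected so carries W and received w from III-1 (ww), so IV-2 is Ww.

Ww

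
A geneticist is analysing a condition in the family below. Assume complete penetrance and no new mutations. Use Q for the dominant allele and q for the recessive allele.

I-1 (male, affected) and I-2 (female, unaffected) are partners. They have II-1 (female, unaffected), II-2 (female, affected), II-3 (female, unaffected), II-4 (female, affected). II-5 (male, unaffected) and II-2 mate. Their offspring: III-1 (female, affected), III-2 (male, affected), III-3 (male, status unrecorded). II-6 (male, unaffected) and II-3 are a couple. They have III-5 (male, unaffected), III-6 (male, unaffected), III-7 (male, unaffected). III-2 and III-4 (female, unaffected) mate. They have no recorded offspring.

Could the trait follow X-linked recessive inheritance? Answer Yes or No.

No

Under X-linked recessive, III-1 (affected, female) cannot arise from II-5 (unaffected) × II-2 (affected).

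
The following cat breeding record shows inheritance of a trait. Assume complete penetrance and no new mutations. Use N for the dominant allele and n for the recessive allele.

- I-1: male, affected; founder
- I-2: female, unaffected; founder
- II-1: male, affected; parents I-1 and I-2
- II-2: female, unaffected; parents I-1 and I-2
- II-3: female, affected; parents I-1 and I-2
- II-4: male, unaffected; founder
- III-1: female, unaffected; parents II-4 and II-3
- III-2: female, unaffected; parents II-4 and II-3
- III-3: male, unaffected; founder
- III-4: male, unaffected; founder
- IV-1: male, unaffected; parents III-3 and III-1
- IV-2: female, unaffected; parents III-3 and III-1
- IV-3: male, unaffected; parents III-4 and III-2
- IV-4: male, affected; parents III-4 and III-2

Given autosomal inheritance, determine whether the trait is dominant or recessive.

recessive

III-4 and III-2 are both unaffected yet have an affected child IV-4. Under dominance, an affected child requires at least one affected parent, so the trait cannot be dominant.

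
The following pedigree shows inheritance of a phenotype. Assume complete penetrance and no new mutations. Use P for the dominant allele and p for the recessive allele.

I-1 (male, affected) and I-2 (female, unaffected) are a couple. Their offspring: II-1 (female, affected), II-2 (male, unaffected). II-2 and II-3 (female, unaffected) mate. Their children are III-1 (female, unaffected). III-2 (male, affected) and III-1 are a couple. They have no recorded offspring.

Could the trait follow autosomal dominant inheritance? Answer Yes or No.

A consistent assignment under autosomal dominant exists: I-1 Pp, I-2 pp, II-1 Pp, II-2 pp, II-3 pp, III-1 pp, III-2 PP.
In this assignment every recorded phenotype matches its genotype and every non-founder's genotype is obtainable from its parents' genotypes, so the pedigree is consistent.

Yes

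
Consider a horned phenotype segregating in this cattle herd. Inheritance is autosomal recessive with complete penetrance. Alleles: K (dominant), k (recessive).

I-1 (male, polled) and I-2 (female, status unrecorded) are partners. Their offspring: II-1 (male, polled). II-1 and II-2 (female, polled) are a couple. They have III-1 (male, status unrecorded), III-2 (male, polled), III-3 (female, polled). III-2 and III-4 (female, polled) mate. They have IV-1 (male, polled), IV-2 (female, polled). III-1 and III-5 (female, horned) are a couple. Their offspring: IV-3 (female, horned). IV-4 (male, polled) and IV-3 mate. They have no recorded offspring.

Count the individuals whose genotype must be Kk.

No individual's genotype is forced to Kk by the pedigree, so the count is 0.

0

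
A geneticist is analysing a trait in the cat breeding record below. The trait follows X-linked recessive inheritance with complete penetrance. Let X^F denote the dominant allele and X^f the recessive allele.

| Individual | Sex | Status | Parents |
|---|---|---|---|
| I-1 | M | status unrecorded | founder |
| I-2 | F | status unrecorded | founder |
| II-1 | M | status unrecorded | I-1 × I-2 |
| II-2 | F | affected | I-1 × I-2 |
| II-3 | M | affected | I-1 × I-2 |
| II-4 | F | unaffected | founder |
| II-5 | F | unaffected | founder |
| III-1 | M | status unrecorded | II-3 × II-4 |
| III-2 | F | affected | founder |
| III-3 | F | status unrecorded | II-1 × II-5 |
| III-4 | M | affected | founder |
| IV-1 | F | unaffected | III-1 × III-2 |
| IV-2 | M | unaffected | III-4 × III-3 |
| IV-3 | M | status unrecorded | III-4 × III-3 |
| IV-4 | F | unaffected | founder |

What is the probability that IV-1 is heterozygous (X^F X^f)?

IV-1 is unaffected so carries F and received f from III-2 (X^f X^f), so IV-1 is X^F X^f, giving P(X^F X^f) = 1.

1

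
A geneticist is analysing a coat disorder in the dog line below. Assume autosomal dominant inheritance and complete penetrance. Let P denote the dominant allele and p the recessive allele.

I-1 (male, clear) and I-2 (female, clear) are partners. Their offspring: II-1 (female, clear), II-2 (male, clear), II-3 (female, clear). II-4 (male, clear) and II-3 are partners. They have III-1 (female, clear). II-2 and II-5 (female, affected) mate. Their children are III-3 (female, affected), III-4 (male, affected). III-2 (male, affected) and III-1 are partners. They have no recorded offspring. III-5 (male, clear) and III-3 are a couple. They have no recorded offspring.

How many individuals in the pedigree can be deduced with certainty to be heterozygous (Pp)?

Obligate heterozygotes: III-3 is affected so carries P and received p from II-2 (pp), so III-3 is Pp; III-4 is affected so carries P and received p from II-2 (pp), so III-4 is Pp.
Every other individual is either homozygous by phenotype or has at least one consistent homozygous assignment, so the count is 2.

2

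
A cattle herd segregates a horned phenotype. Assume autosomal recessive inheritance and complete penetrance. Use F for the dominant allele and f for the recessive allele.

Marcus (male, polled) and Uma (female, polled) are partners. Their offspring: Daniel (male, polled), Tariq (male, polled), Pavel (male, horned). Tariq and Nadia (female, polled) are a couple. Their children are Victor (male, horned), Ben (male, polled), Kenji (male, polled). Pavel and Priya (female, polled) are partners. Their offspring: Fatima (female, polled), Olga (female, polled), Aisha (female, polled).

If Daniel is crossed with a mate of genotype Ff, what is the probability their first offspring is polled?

5/6

Marcus is polled so carries F and passed f to Pavel (ff), so Marcus is Ff.
Uma is polled so carries F and passed f to Pavel (ff), so Uma is Ff.
Daniel is a polled offspring of Marcus (Ff) × Uma (Ff), whose cross gives 1/4 FF : 1/2 Ff : 1/4 ff; conditioning on being polled, Daniel is FF with probability 1/3, Ff with probability 2/3.
Summing over parental genotype combinations, P(offspring is polled) = 1/3·1 + 2/3·3/4 = 5/6.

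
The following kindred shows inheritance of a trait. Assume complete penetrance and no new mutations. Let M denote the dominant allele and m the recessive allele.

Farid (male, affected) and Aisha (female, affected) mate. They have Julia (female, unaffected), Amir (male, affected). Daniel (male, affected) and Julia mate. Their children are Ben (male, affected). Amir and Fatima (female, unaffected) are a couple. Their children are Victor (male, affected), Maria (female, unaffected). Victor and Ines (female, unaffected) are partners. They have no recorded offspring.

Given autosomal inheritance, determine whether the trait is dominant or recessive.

dominant

Farid and Aisha are both affected yet have an unaffected child Julia. Under a recessive model two affected parents are homozygous and every child would be affected, so the trait cannot be recessive.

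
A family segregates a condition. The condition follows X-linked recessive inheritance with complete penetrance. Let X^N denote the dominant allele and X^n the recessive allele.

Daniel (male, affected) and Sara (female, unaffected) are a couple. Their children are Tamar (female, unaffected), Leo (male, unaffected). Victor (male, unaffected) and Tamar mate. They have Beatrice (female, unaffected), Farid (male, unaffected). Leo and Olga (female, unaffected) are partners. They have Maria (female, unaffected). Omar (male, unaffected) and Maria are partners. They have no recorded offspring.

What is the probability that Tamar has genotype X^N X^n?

Tamar is unaffected so carries N and received n from Daniel (X^n Y), so Tamar is X^N X^n, giving P(X^N X^n) = 1.

1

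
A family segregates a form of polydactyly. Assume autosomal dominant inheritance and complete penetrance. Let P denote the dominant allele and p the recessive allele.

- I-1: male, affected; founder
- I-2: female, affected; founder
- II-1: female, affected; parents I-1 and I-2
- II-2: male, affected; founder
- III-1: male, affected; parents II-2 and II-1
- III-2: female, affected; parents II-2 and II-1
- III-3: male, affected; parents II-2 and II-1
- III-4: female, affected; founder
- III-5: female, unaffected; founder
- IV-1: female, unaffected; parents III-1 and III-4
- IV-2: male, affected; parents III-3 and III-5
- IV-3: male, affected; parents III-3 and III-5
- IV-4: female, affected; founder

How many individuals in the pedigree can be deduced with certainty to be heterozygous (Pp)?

Obligate heterozygotes: III-1 is affected so carries P and passed p to IV-1 (pp), so III-1 is Pp; III-4 is affected so carries P and passed p to IV-1 (pp), so III-4 is Pp; IV-2 is affected so carries P and received p from III-5 (pp), so IV-2 is Pp; IV-3 is affected so carries P and received p from III-5 (pp), so IV-3 is Pp.
Every other individual is either homozygous by phenotype or has at least one consistent homozygous assignment, so the count is 4.

4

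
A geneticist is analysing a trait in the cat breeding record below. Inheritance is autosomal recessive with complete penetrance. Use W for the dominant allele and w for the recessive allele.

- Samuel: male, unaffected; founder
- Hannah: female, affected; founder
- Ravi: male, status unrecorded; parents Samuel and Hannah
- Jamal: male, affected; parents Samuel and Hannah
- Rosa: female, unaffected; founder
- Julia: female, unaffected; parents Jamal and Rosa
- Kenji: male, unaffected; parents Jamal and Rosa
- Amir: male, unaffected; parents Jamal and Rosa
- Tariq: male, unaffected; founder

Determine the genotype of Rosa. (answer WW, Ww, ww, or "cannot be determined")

Rosa's phenotype allows WW or Ww, and no parent or child forces a single allele at both positions; consistent genotype assignments exist with Rosa as WW or Ww.

cannot be determined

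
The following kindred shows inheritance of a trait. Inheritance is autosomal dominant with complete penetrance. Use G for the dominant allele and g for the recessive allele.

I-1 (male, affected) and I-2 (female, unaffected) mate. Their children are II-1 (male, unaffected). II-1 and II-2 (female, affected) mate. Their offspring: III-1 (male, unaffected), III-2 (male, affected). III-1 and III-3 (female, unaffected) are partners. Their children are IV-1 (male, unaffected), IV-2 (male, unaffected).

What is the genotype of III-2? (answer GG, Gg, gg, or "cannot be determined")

From phenotype alone, III-2 is GG or Gg.
III-2 is affected so carries G and received g from II-1 (gg), so III-2 is Gg.

Gg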